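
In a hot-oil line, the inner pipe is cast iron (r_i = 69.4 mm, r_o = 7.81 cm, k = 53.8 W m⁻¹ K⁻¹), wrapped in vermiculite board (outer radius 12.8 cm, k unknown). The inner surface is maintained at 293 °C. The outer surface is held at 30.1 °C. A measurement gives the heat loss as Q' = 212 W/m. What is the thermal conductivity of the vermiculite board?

k = 0.0634 W/m·K

ΣR = ΔT/Q' = |293 − 30.1|/212 = 1.240 m·K/W
Known resistances:
  R'_cast iron = ln(0.0781/0.0694)/(2πk) = 0.1181/(2π·53.8) = 3.494×10^-4 m·K/W
R_vermiculite board = ΣR − ΣR_known = 1.240 − 3.494×10^-4 = 1.240 m·K/W
ln(r₂/r₁)/(2πk) = 1.240 ⇒ k = 0.4940/(2π·1.240) = 0.0634 W/m·K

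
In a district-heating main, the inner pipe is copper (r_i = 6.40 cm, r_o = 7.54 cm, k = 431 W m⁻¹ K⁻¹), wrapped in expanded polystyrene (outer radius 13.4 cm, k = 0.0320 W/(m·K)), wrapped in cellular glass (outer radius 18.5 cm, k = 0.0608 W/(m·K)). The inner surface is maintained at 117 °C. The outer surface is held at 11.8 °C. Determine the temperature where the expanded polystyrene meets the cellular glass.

T = 35.8 °C

Series thermal resistances, inner to outer:
  R'_copper = ln(0.0754/0.0640)/(2πk) = 0.1639/(2π·431) = 6.053×10^-5 m·K/W
  R'_expanded polystyrene = ln(0.134/0.0754)/(2πk) = 0.5750/(2π·0.0320) = 2.860 m·K/W
  R'_cellular glass = ln(0.185/0.134)/(2πk) = 0.3225/(2π·0.0608) = 0.8442 m·K/W
ΣR = 6.053×10^-5 + 2.860 + 0.8442 = 3.704 m·K/W
Q' = ΔT/ΣR = (117 °C − 11.8 °C)/3.704 = 28.40 W/m
From the inner boundary to the expanded polystyrene/cellular glass interface, ΣR_partial = 2.860 m·K/W.
T_interface = T_in − Q'·ΣR_partial = 117 °C − (28.40)(2.860) = 35.8 °C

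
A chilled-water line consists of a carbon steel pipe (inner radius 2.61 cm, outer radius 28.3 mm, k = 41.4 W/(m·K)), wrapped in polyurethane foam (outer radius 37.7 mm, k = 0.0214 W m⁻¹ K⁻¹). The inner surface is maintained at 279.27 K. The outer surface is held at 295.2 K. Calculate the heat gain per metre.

Resistance network (inner→outer):
  R'_carbon steel = ln(0.0283/0.0261)/(2πk) = 0.08093/(2π·41.4) = 3.111×10^-4 m·K/W
  R'_polyurethane foam = ln(0.0377/0.0283)/(2πk) = 0.2868/(2π·0.0214) = 2.133 m·K/W
ΣR = 3.111×10^-4 + 2.133 = 2.133 m·K/W
Q' = ΔT/ΣR = (279.27 K − 295.2 K)/2.133 = -7.47 W/m
(Negative Q' ⇒ heat flows inward; heat gain = 7.47 W/m.)

Q' = 7.47 W/m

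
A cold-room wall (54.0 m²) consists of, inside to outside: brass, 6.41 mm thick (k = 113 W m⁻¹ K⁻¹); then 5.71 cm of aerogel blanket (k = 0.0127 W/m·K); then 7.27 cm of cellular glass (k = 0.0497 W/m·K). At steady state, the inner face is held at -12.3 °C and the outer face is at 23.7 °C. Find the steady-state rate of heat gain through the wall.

Treat each layer as a resistance in series:
  R_brass = L/(kA) = 0.00641/(113·54.0) = 1.050×10^-6 K/W
  R_aerogel blanket = L/(kA) = 0.0571/(0.0127·54.0) = 0.08326 K/W
  R_cellular glass = L/(kA) = 0.0727/(0.0497·54.0) = 0.02709 K/W
ΣR = 1.050×10^-6 + 0.08326 + 0.02709 = 0.1104 K/W
Q = ΔT/ΣR = (-12.3 °C − 23.7 °C)/0.1104 = -326 W
(Negative Q ⇒ heat flows inward; heat gain = 326 W.)

Q = 326 W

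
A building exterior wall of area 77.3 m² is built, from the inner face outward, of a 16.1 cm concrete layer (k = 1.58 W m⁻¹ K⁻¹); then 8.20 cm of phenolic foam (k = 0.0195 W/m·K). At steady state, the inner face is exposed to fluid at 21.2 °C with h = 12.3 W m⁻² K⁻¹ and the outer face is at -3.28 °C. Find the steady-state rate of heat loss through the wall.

Series thermal resistances, inner to outer:
  R_conv,in = 1/(hA) = 1/(12.3·77.3) = 0.001052 K/W
  R_concrete = L/(kA) = 0.161/(1.58·77.3) = 0.001318 K/W
  R_phenolic foam = L/(kA) = 0.0820/(0.0195·77.3) = 0.05440 K/W
ΣR = 0.001052 + 0.001318 + 0.05440 = 0.05677 K/W
Q = ΔT/ΣR = (21.2 °C − -3.28 °C)/0.05677 = 431 W

Q = 431 W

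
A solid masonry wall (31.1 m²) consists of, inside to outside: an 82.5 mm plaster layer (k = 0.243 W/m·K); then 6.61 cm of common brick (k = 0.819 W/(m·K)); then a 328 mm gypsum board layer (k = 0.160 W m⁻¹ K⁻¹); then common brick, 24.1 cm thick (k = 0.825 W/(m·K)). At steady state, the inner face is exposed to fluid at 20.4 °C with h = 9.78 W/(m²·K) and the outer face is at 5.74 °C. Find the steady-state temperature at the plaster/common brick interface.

Treat each layer as a resistance in series:
  R_conv,in = 1/(hA) = 1/(9.78·31.1) = 0.003288 K/W
  R_plaster = L/(kA) = 0.0825/(0.243·31.1) = 0.01092 K/W
  R_common brick = L/(kA) = 0.0661/(0.819·31.1) = 0.002595 K/W
  R_gypsum board = L/(kA) = 0.328/(0.160·31.1) = 0.06592 K/W
  R_common brick = L/(kA) = 0.241/(0.825·31.1) = 0.009393 K/W
ΣR = 0.003288 + 0.01092 + 0.002595 + 0.06592 + 0.009393 = 0.09212 K/W
Q = ΔT/ΣR = (20.4 °C − 5.74 °C)/0.09212 = 159.1 W
From the inner boundary to the plaster/common brick interface, ΣR_partial = 0.01421 K/W.
T_interface = T_in − Q·ΣR_partial = 20.4 °C − (159.1)(0.01421) = 18.1 °C

T = 18.1 °C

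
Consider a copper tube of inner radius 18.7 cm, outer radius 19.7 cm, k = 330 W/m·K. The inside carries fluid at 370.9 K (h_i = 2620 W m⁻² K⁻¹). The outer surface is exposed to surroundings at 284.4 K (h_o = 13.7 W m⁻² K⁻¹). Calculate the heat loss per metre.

Q' = 1460 W/m

Resistance network (inner→outer):
  R'_conv,in = 1/(2πr h) = 1/(2π·0.187·2620) = 3.248×10^-4 m·K/W
  R'_copper = ln(0.197/0.187)/(2πk) = 0.05210/(2π·330) = 2.512×10^-5 m·K/W
  R'_conv,out = 1/(2πr h) = 1/(2π·0.197·13.7) = 0.05897 m·K/W
ΣR = 3.248×10^-4 + 2.512×10^-5 + 0.05897 = 0.05932 m·K/W
Q' = ΔT/ΣR = (370.9 K − 284.4 K)/0.05932 = 1460 W/m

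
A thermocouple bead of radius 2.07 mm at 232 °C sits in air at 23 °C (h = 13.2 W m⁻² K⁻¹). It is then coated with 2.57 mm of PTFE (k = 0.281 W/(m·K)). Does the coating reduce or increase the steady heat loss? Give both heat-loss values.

increases: 0.149 → 0.587 W

Critical radius for a sphere: r_cr = 2k/h = 0.0426 m = 4.26 cm.
Outer radius after coating: r₂ = 0.00207 + 0.00257 = 0.00464 m.
Since r₁ < r_cr and r₂ ≤ r_cr, the coating moves toward the maximum at r_cr — heat loss rises.
Bare: R = 1/(4πr₁²h) = 1407 K/W; Q = 209/1407 = 0.149 W.
Coated: R = R_cond + R_conv = 355.8 K/W; Q = 209/355.8 = 0.587 W.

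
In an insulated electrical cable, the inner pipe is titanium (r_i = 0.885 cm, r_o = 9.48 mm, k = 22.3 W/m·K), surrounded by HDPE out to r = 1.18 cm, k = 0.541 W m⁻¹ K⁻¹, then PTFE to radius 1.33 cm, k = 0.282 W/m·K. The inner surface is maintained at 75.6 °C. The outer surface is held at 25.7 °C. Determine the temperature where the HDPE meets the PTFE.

T = 51.1 °C

Resistance network (inner→outer):
  R'_titanium = ln(0.00948/0.00885)/(2πk) = 0.06877/(2π·22.3) = 4.908×10^-4 m·K/W
  R'_HDPE = ln(0.0118/0.00948)/(2πk) = 0.2189/(2π·0.541) = 0.06440 m·K/W
  R'_PTFE = ln(0.0133/0.0118)/(2πk) = 0.1197/(2π·0.282) = 0.06754 m·K/W
ΣR = 4.908×10^-4 + 0.06440 + 0.06754 = 0.1324 m·K/W
Q' = ΔT/ΣR = (75.6 °C − 25.7 °C)/0.1324 = 376.9 W/m
From the inner boundary to the HDPE/PTFE interface, ΣR_partial = 0.06489 m·K/W.
T_interface = T_in − Q'·ΣR_partial = 75.6 °C − (376.9)(0.06489) = 51.1 °C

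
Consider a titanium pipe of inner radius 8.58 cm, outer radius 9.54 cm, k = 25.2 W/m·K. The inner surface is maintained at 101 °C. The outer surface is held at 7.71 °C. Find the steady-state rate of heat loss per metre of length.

Q' = 1.39×10^5 W/m

Q' = 2πk·ΔT/ln(r₂/r₁) = 2π × 25.2 × 93.29 / ln(0.0954/0.0858) = 1.39×10^5 W/m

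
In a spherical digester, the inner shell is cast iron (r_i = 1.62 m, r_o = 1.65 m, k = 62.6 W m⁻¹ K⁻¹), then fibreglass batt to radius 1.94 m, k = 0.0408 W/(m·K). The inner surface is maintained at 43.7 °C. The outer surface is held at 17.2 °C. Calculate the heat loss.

Q = 150 W

Series thermal resistances, inner to outer:
  R_cast iron = (1/1.62 − 1/1.65)/(4πk) = 0.01122/(4π·62.6) = 1.427×10^-5 K/W
  R_fibreglass batt = (1/1.65 − 1/1.94)/(4πk) = 0.09060/(4π·0.0408) = 0.1767 K/W
ΣR = 1.427×10^-5 + 0.1767 = 0.1767 K/W
Q = ΔT/ΣR = (43.7 °C − 17.2 °C)/0.1767 = 150 W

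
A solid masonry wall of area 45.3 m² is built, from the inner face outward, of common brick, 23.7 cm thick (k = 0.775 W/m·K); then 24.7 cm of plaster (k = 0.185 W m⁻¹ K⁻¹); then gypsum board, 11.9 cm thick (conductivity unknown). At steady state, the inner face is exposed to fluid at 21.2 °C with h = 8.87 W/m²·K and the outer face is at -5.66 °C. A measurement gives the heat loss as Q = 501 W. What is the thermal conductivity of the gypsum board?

ΣR = ΔT/Q = |21.2 − -5.66|/501 = 0.05361 K/W
Known resistances:
  R_conv,in = 1/(hA) = 1/(8.87·45.3) = 0.002489 K/W
  R_common brick = L/(kA) = 0.237/(0.775·45.3) = 0.006751 K/W
  R_plaster = L/(kA) = 0.247/(0.185·45.3) = 0.02947 K/W
R_gypsum board = ΣR − ΣR_known = 0.05361 − 0.03871 = 0.01490 K/W
L/(kA) = 0.01490 ⇒ k = 0.119/(0.01490·45.3) = 0.176 W/m·K

k = 0.176 W/m·K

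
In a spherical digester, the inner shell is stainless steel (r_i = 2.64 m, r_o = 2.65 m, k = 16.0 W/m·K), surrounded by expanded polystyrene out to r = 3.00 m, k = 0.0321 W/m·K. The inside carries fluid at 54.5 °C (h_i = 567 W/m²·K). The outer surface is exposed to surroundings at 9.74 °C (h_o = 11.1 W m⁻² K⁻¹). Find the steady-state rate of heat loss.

Q = 407 W

Treat each layer as a resistance in series:
  R_conv,in = 1/(4πr²h) = 1/(4π·2.64²·567) = 2.014×10^-5 K/W
  R_stainless steel = (1/2.64 − 1/2.65)/(4πk) = 0.001429/(4π·16.0) = 7.109×10^-6 K/W
  R_expanded polystyrene = (1/2.65 − 1/3.00)/(4πk) = 0.04403/(4π·0.0321) = 0.1091 K/W
  R_conv,out = 1/(4πr²h) = 1/(4π·3.00²·11.1) = 7.966×10^-4 K/W
ΣR = 2.014×10^-5 + 7.109×10^-6 + 0.1091 + 7.966×10^-4 = 0.1099 K/W
Q = ΔT/ΣR = (54.5 °C − 9.74 °C)/0.1099 = 407 W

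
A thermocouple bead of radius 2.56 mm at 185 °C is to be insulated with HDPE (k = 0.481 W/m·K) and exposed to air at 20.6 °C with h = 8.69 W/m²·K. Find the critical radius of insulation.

r_cr = 11.1 cm

For a sphere, r_cr = 2k_ins/h = 2·0.481/8.69 = 0.111 m = 11.1 cm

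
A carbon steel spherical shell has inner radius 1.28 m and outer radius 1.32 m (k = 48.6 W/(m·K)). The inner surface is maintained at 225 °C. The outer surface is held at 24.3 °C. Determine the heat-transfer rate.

Q = 5180 kW

Q = 4πk·ΔT/(1/r₁ − 1/r₂) = 4π × 48.6 × 200.7 / (1/1.28 − 1/1.32) = 5.18×10^6 W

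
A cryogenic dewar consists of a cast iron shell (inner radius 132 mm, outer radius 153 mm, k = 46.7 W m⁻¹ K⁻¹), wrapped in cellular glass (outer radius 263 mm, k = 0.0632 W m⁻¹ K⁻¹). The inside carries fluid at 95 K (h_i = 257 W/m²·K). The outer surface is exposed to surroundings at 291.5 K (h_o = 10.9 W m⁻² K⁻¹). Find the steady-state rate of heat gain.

Series thermal resistances, inner to outer:
  R_conv,in = 1/(4πr²h) = 1/(4π·0.132²·257) = 0.01777 K/W
  R_cast iron = (1/0.132 − 1/0.153)/(4πk) = 1.040/(4π·46.7) = 0.001772 K/W
  R_cellular glass = (1/0.153 − 1/0.263)/(4πk) = 2.734/(4π·0.0632) = 3.442 K/W
  R_conv,out = 1/(4πr²h) = 1/(4π·0.263²·10.9) = 0.1055 K/W
ΣR = 0.01777 + 0.001772 + 3.442 + 0.1055 = 3.567 K/W
Q = ΔT/ΣR = (95 K − 291.5 K)/3.567 = -55.1 W
(Negative Q ⇒ heat flows inward; heat gain = 55.1 W.)

Q = 55.1 W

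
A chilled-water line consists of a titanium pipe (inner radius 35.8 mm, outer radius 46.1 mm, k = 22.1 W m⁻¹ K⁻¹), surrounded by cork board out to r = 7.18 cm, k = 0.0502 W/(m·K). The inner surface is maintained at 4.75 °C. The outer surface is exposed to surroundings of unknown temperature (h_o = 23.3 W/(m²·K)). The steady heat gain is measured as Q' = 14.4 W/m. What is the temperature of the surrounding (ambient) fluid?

T_out = 26.4 °C

Series resistances:
  R'_titanium = ln(0.0461/0.0358)/(2πk) = 0.2529/(2π·22.1) = 0.001821 m·K/W
  R'_cork board = ln(0.0718/0.0461)/(2πk) = 0.4431/(2π·0.0502) = 1.405 m·K/W
  R'_conv,out = 1/(2πr h) = 1/(2π·0.0718·23.3) = 0.09513 m·K/W
ΣR = 1.502 m·K/W
ΔT = Q'·ΣR = 14.4 × 1.502 = 21.63 K
Heat flows inward, so T_out = T_in + ΔT = 4.75 + 21.63 = 26.4 °C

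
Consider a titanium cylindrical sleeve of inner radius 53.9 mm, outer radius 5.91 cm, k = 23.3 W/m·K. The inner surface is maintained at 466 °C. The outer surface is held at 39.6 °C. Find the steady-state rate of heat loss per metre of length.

Q' = 6.78×10^5 W/m

Q' = 2πk·ΔT/ln(r₂/r₁) = 2π × 23.3 × 426.4 / ln(0.0591/0.0539) = 6.78×10^5 W/m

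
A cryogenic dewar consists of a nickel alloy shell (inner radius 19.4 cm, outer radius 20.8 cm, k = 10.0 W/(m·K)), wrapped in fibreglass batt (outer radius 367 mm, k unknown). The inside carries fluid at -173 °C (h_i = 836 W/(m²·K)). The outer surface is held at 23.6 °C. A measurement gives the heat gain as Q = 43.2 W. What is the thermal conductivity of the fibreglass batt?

ΣR = ΔT/Q = |-173 − 23.6|/43.2 = 4.551 K/W
Known resistances:
  R_conv,in = 1/(4πr²h) = 1/(4π·0.194²·836) = 0.002529 K/W
  R_nickel alloy = (1/0.194 − 1/0.208)/(4πk) = 0.3469/(4π·10.0) = 0.002761 K/W
R_fibreglass batt = ΣR − ΣR_known = 4.551 − 0.005290 = 4.546 K/W
(1/r₁−1/r₂)/(4πk) = 4.546 ⇒ k = 2.083/(4π·4.546) = 0.0365 W/m·K

k = 0.0365 W/m·K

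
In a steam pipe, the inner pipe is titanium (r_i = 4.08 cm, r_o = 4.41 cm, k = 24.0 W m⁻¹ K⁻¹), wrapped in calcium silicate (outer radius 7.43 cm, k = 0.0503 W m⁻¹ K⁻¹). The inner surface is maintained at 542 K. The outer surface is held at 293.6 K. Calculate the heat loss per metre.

Series thermal resistances, inner to outer:
  R'_titanium = ln(0.0441/0.0408)/(2πk) = 0.07778/(2π·24.0) = 5.158×10^-4 m·K/W
  R'_calcium silicate = ln(0.0743/0.0441)/(2πk) = 0.5217/(2π·0.0503) = 1.651 m·K/W
ΣR = 5.158×10^-4 + 1.651 = 1.652 m·K/W
Q' = ΔT/ΣR = (542 K − 293.6 K)/1.652 = 150 W/m

Q' = 150 W/m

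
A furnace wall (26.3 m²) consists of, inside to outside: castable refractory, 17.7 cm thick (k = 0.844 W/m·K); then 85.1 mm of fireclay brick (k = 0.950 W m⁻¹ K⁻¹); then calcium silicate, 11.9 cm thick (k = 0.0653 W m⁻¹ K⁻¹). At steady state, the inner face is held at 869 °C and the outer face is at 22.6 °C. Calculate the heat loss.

Treat each layer as a resistance in series:
  R_castable refractory = L/(kA) = 0.177/(0.844·26.3) = 0.007974 K/W
  R_fireclay brick = L/(kA) = 0.0851/(0.950·26.3) = 0.003406 K/W
  R_calcium silicate = L/(kA) = 0.119/(0.0653·26.3) = 0.06929 K/W
ΣR = 0.007974 + 0.003406 + 0.06929 = 0.08067 K/W
Q = ΔT/ΣR = (869 °C − 22.6 °C)/0.08067 = 10500 W

Q = 10500 W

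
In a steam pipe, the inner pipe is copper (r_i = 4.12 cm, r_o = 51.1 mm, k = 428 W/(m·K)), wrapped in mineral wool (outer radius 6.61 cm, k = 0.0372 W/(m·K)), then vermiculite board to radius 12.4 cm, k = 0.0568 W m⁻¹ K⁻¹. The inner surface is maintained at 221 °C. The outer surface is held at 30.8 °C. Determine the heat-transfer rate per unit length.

Treat each layer as a resistance in series:
  R'_copper = ln(0.0511/0.0412)/(2πk) = 0.2153/(2π·428) = 8.008×10^-5 m·K/W
  R'_mineral wool = ln(0.0661/0.0511)/(2πk) = 0.2574/(2π·0.0372) = 1.101 m·K/W
  R'_vermiculite board = ln(0.124/0.0661)/(2πk) = 0.6291/(2π·0.0568) = 1.763 m·K/W
ΣR = 8.008×10^-5 + 1.101 + 1.763 = 2.864 m·K/W
Q' = ΔT/ΣR = (221 °C − 30.8 °C)/2.864 = 66.4 W/m

Q' = 66.4 W/m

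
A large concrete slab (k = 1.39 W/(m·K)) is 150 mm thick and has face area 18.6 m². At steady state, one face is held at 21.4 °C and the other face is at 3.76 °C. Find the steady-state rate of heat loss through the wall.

Q = kA·ΔT/L = 1.39 × 18.6 × |21.4 °C − 3.76 °C| / 0.150 = 3040 W

Q = 3.04 kW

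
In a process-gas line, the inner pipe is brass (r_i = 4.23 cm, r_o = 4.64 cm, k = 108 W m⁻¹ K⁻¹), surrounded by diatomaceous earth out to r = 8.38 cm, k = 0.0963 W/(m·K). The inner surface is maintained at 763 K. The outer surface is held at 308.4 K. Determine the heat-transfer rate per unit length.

Treat each layer as a resistance in series:
  R'_brass = ln(0.0464/0.0423)/(2πk) = 0.09251/(2π·108) = 1.363×10^-4 m·K/W
  R'_diatomaceous earth = ln(0.0838/0.0464)/(2πk) = 0.5911/(2π·0.0963) = 0.9770 m·K/W
ΣR = 1.363×10^-4 + 0.9770 = 0.9771 m·K/W
Q' = ΔT/ΣR = (763 K − 308.4 K)/0.9771 = 465 W/m

Q' = 465 W/m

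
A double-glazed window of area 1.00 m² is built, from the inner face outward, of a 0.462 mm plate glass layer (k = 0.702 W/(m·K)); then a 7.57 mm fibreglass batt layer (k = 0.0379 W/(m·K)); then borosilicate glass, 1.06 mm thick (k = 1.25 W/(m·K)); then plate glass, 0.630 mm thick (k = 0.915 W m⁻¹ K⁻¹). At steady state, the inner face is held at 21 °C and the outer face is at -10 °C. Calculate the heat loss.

Resistance network (inner→outer):
  R_plate glass = L/(kA) = 4.62×10^-4/(0.702·1.00) = 6.581×10^-4 K/W
  R_fibreglass batt = L/(kA) = 0.00757/(0.0379·1.00) = 0.1997 K/W
  R_borosilicate glass = L/(kA) = 0.00106/(1.25·1.00) = 8.480×10^-4 K/W
  R_plate glass = L/(kA) = 6.30×10^-4/(0.915·1.00) = 6.885×10^-4 K/W
ΣR = 6.581×10^-4 + 0.1997 + 8.480×10^-4 + 6.885×10^-4 = 0.2019 K/W
Q = ΔT/ΣR = (21 °C − -10 °C)/0.2019 = 154 W

Q = 154 W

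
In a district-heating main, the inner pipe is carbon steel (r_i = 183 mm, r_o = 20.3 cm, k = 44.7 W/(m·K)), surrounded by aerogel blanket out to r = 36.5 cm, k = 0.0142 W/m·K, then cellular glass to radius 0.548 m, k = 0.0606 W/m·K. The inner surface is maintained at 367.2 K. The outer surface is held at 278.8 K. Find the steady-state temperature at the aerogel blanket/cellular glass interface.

T = 291.1 K

Treat each layer as a resistance in series:
  R'_carbon steel = ln(0.203/0.183)/(2πk) = 0.1037/(2π·44.7) = 3.693×10^-4 m·K/W
  R'_aerogel blanket = ln(0.365/0.203)/(2πk) = 0.5867/(2π·0.0142) = 6.576 m·K/W
  R'_cellular glass = ln(0.548/0.365)/(2πk) = 0.4064/(2π·0.0606) = 1.067 m·K/W
ΣR = 3.693×10^-4 + 6.576 + 1.067 = 7.643 m·K/W
Q' = ΔT/ΣR = (367.2 K − 278.8 K)/7.643 = 11.57 W/m
From the inner boundary to the aerogel blanket/cellular glass interface, ΣR_partial = 6.576 m·K/W.
T_interface = T_in − Q'·ΣR_partial = 367.2 K − (11.57)(6.576) = 291.1 K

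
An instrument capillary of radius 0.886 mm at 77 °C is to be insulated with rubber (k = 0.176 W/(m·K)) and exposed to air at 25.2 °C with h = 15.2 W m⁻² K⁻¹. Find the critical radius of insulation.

r_cr = 1.16 cm

For a cylinder, r_cr = k_ins/h = 0.176/15.2 = 0.0116 m = 1.16 cm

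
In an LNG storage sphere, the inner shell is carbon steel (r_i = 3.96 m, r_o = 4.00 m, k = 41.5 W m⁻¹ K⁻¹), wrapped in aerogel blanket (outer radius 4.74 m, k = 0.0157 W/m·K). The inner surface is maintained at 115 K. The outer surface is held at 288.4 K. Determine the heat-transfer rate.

Q = 877 W

Series thermal resistances, inner to outer:
  R_carbon steel = (1/3.96 − 1/4.00)/(4πk) = 0.002525/(4π·41.5) = 4.842×10^-6 K/W
  R_aerogel blanket = (1/4.00 − 1/4.74)/(4πk) = 0.03903/(4π·0.0157) = 0.1978 K/W
ΣR = 4.842×10^-6 + 0.1978 = 0.1978 K/W
Q = ΔT/ΣR = (115 K − 288.4 K)/0.1978 = -877 W
(Negative Q ⇒ heat flows inward; heat gain = 877 W.)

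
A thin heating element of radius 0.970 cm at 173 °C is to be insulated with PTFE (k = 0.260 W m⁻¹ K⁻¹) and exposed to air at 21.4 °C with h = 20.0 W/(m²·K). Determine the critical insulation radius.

r_cr = 1.30 cm

For a cylinder, r_cr = k_ins/h = 0.260/20.0 = 0.0130 m = 1.30 cm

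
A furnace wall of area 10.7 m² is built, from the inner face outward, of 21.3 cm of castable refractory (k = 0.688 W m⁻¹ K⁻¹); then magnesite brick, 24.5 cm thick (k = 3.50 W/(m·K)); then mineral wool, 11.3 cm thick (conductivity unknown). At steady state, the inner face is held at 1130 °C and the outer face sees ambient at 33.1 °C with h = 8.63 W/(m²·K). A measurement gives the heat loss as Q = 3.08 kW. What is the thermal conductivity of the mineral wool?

k = 0.0341 W/m·K

ΣR = ΔT/Q = |1130 − 33.1|/3080 = 0.3561 K/W
Known resistances:
  R_castable refractory = L/(kA) = 0.213/(0.688·10.7) = 0.02893 K/W
  R_magnesite brick = L/(kA) = 0.245/(3.50·10.7) = 0.006542 K/W
  R_conv,out = 1/(hA) = 1/(8.63·10.7) = 0.01083 K/W
R_mineral wool = ΣR − ΣR_known = 0.3561 − 0.04630 = 0.3098 K/W
L/(kA) = 0.3098 ⇒ k = 0.113/(0.3098·10.7) = 0.0341 W/m·K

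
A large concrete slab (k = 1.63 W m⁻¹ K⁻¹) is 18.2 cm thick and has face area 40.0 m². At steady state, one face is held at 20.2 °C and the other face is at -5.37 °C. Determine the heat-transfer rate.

Q = 9160 W

Q = kA·ΔT/L = 1.63 × 40.0 × |20.2 °C − -5.37 °C| / 0.182 = 9160 W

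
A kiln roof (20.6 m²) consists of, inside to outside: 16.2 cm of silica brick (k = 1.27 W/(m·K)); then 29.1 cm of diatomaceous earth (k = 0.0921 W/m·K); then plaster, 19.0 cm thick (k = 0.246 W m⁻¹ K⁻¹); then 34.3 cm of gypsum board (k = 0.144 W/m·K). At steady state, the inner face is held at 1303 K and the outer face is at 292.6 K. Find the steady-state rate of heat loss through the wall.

Q = 3230 W

Series thermal resistances, inner to outer:
  R_silica brick = L/(kA) = 0.162/(1.27·20.6) = 0.006192 K/W
  R_diatomaceous earth = L/(kA) = 0.291/(0.0921·20.6) = 0.1534 K/W
  R_plaster = L/(kA) = 0.190/(0.246·20.6) = 0.03749 K/W
  R_gypsum board = L/(kA) = 0.343/(0.144·20.6) = 0.1156 K/W
ΣR = 0.006192 + 0.1534 + 0.03749 + 0.1156 = 0.3127 K/W
Q = ΔT/ΣR = (1303 K − 292.6 K)/0.3127 = 3230 W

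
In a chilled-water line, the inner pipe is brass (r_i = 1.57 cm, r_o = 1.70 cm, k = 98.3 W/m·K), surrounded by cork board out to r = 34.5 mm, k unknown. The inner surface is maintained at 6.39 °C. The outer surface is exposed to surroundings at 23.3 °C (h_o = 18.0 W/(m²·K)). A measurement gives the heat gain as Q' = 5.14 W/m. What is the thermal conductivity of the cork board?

ΣR = ΔT/Q' = |6.39 − 23.3|/5.14 = 3.290 m·K/W
Known resistances:
  R'_brass = ln(0.0170/0.0157)/(2πk) = 0.07955/(2π·98.3) = 1.288×10^-4 m·K/W
  R'_conv,out = 1/(2πr h) = 1/(2π·0.0345·18.0) = 0.2563 m·K/W
R_cork board = ΣR − ΣR_known = 3.290 − 0.2564 = 3.034 m·K/W
ln(r₂/r₁)/(2πk) = 3.034 ⇒ k = 0.7077/(2π·3.034) = 0.0371 W/m·K

k = 0.0371 W/m·K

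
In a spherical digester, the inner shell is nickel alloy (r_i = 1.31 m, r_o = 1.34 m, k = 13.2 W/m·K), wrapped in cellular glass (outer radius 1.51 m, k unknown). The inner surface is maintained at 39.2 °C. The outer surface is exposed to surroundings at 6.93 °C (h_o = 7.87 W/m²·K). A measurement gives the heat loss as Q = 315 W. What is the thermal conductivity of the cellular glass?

ΣR = ΔT/Q = |39.2 − 6.93|/315 = 0.1024 K/W
Known resistances:
  R_nickel alloy = (1/1.31 − 1/1.34)/(4πk) = 0.01709/(4π·13.2) = 1.030×10^-4 K/W
  R_conv,out = 1/(4πr²h) = 1/(4π·1.51²·7.87) = 0.004435 K/W
R_cellular glass = ΣR − ΣR_known = 0.1024 − 0.004538 = 0.09786 K/W
(1/r₁−1/r₂)/(4πk) = 0.09786 ⇒ k = 0.08402/(4π·0.09786) = 0.0683 W/m·K

k = 0.0683 W/m·K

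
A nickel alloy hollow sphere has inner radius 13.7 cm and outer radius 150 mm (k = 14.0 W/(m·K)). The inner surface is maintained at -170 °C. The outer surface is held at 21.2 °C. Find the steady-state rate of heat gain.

Q = 4πk·ΔT/(1/r₁ − 1/r₂) = 4π × 14.0 × 191.2 / (1/0.137 − 1/0.150) = 53200 W

Q = 53200 W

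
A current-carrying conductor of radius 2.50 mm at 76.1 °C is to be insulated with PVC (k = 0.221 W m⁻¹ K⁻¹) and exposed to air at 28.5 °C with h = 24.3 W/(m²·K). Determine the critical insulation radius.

r_cr = 0.909 cm

For a cylinder, r_cr = k_ins/h = 0.221/24.3 = 0.00909 m = 0.909 cm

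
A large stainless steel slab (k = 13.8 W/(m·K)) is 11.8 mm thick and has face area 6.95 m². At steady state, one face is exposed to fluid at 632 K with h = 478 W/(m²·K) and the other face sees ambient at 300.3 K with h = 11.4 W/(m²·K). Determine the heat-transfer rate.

Q = 25400 W

Series thermal resistances, inner to outer:
  R_conv,in = 1/(hA) = 1/(478·6.95) = 3.010×10^-4 K/W
  R_stainless steel = L/(kA) = 0.0118/(13.8·6.95) = 1.230×10^-4 K/W
  R_conv,out = 1/(hA) = 1/(11.4·6.95) = 0.01262 K/W
ΣR = 3.010×10^-4 + 1.230×10^-4 + 0.01262 = 0.01304 K/W
Q = ΔT/ΣR = (632 K − 300.3 K)/0.01304 = 25400 W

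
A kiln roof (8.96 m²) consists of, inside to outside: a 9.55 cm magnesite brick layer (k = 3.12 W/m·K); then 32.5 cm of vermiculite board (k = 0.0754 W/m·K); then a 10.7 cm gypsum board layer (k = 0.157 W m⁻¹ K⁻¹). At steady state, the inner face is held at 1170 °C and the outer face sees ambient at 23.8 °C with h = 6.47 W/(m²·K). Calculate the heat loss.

Q = 1980 W

Treat each layer as a resistance in series:
  R_magnesite brick = L/(kA) = 0.0955/(3.12·8.96) = 0.003416 K/W
  R_vermiculite board = L/(kA) = 0.325/(0.0754·8.96) = 0.4811 K/W
  R_gypsum board = L/(kA) = 0.107/(0.157·8.96) = 0.07606 K/W
  R_conv,out = 1/(hA) = 1/(6.47·8.96) = 0.01725 K/W
ΣR = 0.003416 + 0.4811 + 0.07606 + 0.01725 = 0.5778 K/W
Q = ΔT/ΣR = (1170 °C − 23.8 °C)/0.5778 = 1980 W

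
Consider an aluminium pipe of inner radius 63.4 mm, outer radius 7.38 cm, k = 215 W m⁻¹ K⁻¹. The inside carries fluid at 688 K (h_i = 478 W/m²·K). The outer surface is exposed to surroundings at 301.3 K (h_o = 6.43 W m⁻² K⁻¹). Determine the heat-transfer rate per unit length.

Resistance network (inner→outer):
  R'_conv,in = 1/(2πr h) = 1/(2π·0.0634·478) = 0.005252 m·K/W
  R'_aluminium = ln(0.0738/0.0634)/(2πk) = 0.1519/(2π·215) = 1.124×10^-4 m·K/W
  R'_conv,out = 1/(2πr h) = 1/(2π·0.0738·6.43) = 0.3354 m·K/W
ΣR = 0.005252 + 1.124×10^-4 + 0.3354 = 0.3408 m·K/W
Q' = ΔT/ΣR = (688 K − 301.3 K)/0.3408 = 1130 W/m

Q' = 1130 W/m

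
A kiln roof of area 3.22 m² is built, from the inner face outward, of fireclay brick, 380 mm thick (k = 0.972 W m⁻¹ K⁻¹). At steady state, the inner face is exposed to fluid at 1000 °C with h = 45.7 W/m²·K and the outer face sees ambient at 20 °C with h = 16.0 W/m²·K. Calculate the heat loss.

Q = 6640 W

Series thermal resistances, inner to outer:
  R_conv,in = 1/(hA) = 1/(45.7·3.22) = 0.006796 K/W
  R_fireclay brick = L/(kA) = 0.380/(0.972·3.22) = 0.1214 K/W
  R_conv,out = 1/(hA) = 1/(16.0·3.22) = 0.01941 K/W
ΣR = 0.006796 + 0.1214 + 0.01941 = 0.1476 K/W
Q = ΔT/ΣR = (1000 °C − 20 °C)/0.1476 = 6640 W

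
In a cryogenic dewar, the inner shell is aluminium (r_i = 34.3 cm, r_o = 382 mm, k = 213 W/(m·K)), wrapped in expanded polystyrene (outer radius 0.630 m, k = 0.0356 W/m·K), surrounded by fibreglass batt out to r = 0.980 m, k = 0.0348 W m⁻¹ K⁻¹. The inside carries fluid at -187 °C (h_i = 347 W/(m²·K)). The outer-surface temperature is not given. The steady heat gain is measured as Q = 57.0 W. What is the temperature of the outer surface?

Series resistances:
  R_conv,in = 1/(4πr²h) = 1/(4π·0.343²·347) = 0.001949 K/W
  R_aluminium = (1/0.343 − 1/0.382)/(4πk) = 0.2977/(4π·213) = 1.112×10^-4 K/W
  R_expanded polystyrene = (1/0.382 − 1/0.630)/(4πk) = 1.030/(4π·0.0356) = 2.303 K/W
  R_fibreglass batt = (1/0.630 − 1/0.980)/(4πk) = 0.5669/(4π·0.0348) = 1.296 K/W
ΣR = 3.602 K/W
ΔT = Q·ΣR = 57.0 × 3.602 = 205.3 K
Heat flows inward, so T_out = T_in + ΔT = -187 + 205.3 = 18.3 °C

T_out = 18.3 °C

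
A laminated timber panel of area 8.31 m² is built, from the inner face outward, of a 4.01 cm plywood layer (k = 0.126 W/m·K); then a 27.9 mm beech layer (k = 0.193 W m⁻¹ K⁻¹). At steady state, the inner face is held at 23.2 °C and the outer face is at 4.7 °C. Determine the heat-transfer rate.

Series thermal resistances, inner to outer:
  R_plywood = L/(kA) = 0.0401/(0.126·8.31) = 0.03830 K/W
  R_beech = L/(kA) = 0.0279/(0.193·8.31) = 0.01740 K/W
ΣR = 0.03830 + 0.01740 = 0.05570 K/W
Q = ΔT/ΣR = (23.2 °C − 4.7 °C)/0.05570 = 332 W

Q = 332 W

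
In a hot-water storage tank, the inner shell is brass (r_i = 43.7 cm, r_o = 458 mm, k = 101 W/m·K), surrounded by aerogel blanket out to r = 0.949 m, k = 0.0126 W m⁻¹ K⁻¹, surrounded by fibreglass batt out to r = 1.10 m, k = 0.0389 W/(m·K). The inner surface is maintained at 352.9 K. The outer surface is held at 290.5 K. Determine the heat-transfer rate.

Q = 8.40 W

Resistance network (inner→outer):
  R_brass = (1/0.437 − 1/0.458)/(4πk) = 0.1049/(4π·101) = 8.267×10^-5 K/W
  R_aerogel blanket = (1/0.458 − 1/0.949)/(4πk) = 1.130/(4π·0.0126) = 7.135 K/W
  R_fibreglass batt = (1/0.949 − 1/1.10)/(4πk) = 0.1446/(4π·0.0389) = 0.2959 K/W
ΣR = 8.267×10^-5 + 7.135 + 0.2959 = 7.431 K/W
Q = ΔT/ΣR = (352.9 K − 290.5 K)/7.431 = 8.40 W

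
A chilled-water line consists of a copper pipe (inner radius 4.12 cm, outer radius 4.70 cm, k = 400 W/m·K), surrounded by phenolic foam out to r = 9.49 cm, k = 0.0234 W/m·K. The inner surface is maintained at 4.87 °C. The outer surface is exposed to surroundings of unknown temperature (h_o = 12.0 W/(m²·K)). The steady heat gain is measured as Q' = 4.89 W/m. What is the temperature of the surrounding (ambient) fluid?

T_out = 28.9 °C

Series resistances:
  R'_copper = ln(0.0470/0.0412)/(2πk) = 0.1317/(2π·400) = 5.241×10^-5 m·K/W
  R'_phenolic foam = ln(0.0949/0.0470)/(2πk) = 0.7027/(2π·0.0234) = 4.779 m·K/W
  R'_conv,out = 1/(2πr h) = 1/(2π·0.0949·12.0) = 0.1398 m·K/W
ΣR = 4.919 m·K/W
ΔT = Q'·ΣR = 4.89 × 4.919 = 24.05 K
Heat flows inward, so T_out = T_in + ΔT = 4.87 + 24.05 = 28.9 °C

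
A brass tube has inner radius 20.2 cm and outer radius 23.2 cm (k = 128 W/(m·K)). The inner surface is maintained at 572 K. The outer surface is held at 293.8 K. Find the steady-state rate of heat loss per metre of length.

Q' = 1.62×10^6 W/m

Q' = 2πk·ΔT/ln(r₂/r₁) = 2π × 128 × 278.2 / ln(0.232/0.202) = 1.62×10^6 W/m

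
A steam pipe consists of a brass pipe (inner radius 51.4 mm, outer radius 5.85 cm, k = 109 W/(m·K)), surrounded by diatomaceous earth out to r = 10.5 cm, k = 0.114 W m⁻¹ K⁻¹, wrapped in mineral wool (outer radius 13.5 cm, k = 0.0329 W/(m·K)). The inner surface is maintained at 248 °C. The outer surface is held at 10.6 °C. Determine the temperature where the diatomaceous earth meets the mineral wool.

T = 153 °C

Resistance network (inner→outer):
  R'_brass = ln(0.0585/0.0514)/(2πk) = 0.1294/(2π·109) = 1.889×10^-4 m·K/W
  R'_diatomaceous earth = ln(0.105/0.0585)/(2πk) = 0.5849/(2π·0.114) = 0.8166 m·K/W
  R'_mineral wool = ln(0.135/0.105)/(2πk) = 0.2513/(2π·0.0329) = 1.216 m·K/W
ΣR = 1.889×10^-4 + 0.8166 + 1.216 = 2.033 m·K/W
Q' = ΔT/ΣR = (248 °C − 10.6 °C)/2.033 = 116.8 W/m
From the inner boundary to the diatomaceous earth/mineral wool interface, ΣR_partial = 0.8168 m·K/W.
T_interface = T_in − Q'·ΣR_partial = 248 °C − (116.8)(0.8168) = 153 °C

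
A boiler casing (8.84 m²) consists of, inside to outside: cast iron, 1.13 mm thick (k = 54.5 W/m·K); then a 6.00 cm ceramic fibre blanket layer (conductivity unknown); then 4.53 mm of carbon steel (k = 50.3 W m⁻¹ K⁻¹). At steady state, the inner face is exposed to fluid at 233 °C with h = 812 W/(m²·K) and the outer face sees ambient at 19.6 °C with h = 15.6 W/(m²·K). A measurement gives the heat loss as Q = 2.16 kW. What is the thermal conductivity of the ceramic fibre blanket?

k = 0.0743 W/m·K

ΣR = ΔT/Q = |233 − 19.6|/2160 = 0.09880 K/W
Known resistances:
  R_conv,in = 1/(hA) = 1/(812·8.84) = 1.393×10^-4 K/W
  R_cast iron = L/(kA) = 0.00113/(54.5·8.84) = 2.345×10^-6 K/W
  R_carbon steel = L/(kA) = 0.00453/(50.3·8.84) = 1.019×10^-5 K/W
  R_conv,out = 1/(hA) = 1/(15.6·8.84) = 0.007251 K/W
R_ceramic fibre blanket = ΣR − ΣR_known = 0.09880 − 0.007403 = 0.09140 K/W
L/(kA) = 0.09140 ⇒ k = 0.0600/(0.09140·8.84) = 0.0743 W/m·K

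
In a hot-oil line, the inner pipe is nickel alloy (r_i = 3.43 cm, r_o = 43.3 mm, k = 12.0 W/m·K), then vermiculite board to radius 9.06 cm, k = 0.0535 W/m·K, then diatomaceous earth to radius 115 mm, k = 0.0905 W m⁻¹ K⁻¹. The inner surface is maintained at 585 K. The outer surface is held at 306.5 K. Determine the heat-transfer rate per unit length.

Series thermal resistances, inner to outer:
  R'_nickel alloy = ln(0.0433/0.0343)/(2πk) = 0.2330/(2π·12.0) = 0.003090 m·K/W
  R'_vermiculite board = ln(0.0906/0.0433)/(2πk) = 0.7383/(2π·0.0535) = 2.196 m·K/W
  R'_diatomaceous earth = ln(0.115/0.0906)/(2πk) = 0.2385/(2π·0.0905) = 0.4194 m·K/W
ΣR = 0.003090 + 2.196 + 0.4194 = 2.618 m·K/W
Q' = ΔT/ΣR = (585 K − 306.5 K)/2.618 = 106 W/m

Q' = 106 W/m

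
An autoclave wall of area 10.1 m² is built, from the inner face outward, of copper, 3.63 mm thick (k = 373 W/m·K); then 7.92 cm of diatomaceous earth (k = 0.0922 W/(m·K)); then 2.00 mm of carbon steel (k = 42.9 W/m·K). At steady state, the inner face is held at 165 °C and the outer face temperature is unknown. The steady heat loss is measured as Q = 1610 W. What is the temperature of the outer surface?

T_out = 28.1 °C

Series resistances:
  R_copper = L/(kA) = 0.00363/(373·10.1) = 9.636×10^-7 K/W
  R_diatomaceous earth = L/(kA) = 0.0792/(0.0922·10.1) = 0.08505 K/W
  R_carbon steel = L/(kA) = 0.00200/(42.9·10.1) = 4.616×10^-6 K/W
ΣR = 0.08506 K/W
ΔT = Q·ΣR = 1610 × 0.08506 = 136.9 K
Heat flows outward, so T_out = T_in − ΔT = 165 − 136.9 = 28.1 °C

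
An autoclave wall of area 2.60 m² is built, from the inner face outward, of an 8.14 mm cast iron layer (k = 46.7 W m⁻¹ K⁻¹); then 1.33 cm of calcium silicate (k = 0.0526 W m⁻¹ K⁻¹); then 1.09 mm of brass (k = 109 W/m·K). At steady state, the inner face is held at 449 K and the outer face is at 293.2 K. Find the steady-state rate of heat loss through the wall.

Resistance network (inner→outer):
  R_cast iron = L/(kA) = 0.00814/(46.7·2.60) = 6.704×10^-5 K/W
  R_calcium silicate = L/(kA) = 0.0133/(0.0526·2.60) = 0.09725 K/W
  R_brass = L/(kA) = 0.00109/(109·2.60) = 3.846×10^-6 K/W
ΣR = 6.704×10^-5 + 0.09725 + 3.846×10^-6 = 0.09732 K/W
Q = ΔT/ΣR = (449 K − 293.2 K)/0.09732 = 1600 W

Q = 1600 W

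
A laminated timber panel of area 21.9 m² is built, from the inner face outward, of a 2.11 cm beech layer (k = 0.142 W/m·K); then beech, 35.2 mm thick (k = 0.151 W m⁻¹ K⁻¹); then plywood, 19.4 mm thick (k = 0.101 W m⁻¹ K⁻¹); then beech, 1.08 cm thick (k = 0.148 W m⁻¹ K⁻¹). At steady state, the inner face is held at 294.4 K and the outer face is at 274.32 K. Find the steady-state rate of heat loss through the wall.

Resistance network (inner→outer):
  R_beech = L/(kA) = 0.0211/(0.142·21.9) = 0.006785 K/W
  R_beech = L/(kA) = 0.0352/(0.151·21.9) = 0.01064 K/W
  R_plywood = L/(kA) = 0.0194/(0.101·21.9) = 0.008771 K/W
  R_beech = L/(kA) = 0.0108/(0.148·21.9) = 0.003332 K/W
ΣR = 0.006785 + 0.01064 + 0.008771 + 0.003332 = 0.02953 K/W
Q = ΔT/ΣR = (294.4 K − 274.32 K)/0.02953 = 680 W

Q = 680 W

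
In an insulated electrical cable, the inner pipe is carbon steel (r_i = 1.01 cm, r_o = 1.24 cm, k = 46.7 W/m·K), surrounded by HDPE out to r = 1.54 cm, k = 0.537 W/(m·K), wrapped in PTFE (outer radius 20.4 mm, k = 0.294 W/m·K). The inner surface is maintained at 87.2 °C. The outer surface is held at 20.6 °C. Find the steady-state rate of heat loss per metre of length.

Series thermal resistances, inner to outer:
  R'_carbon steel = ln(0.0124/0.0101)/(2πk) = 0.2052/(2π·46.7) = 6.992×10^-4 m·K/W
  R'_HDPE = ln(0.0154/0.0124)/(2πk) = 0.2167/(2π·0.537) = 0.06422 m·K/W
  R'_PTFE = ln(0.0204/0.0154)/(2πk) = 0.2812/(2π·0.294) = 0.1522 m·K/W
ΣR = 6.992×10^-4 + 0.06422 + 0.1522 = 0.2171 m·K/W
Q' = ΔT/ΣR = (87.2 °C − 20.6 °C)/0.2171 = 307 W/m

Q' = 307 W/m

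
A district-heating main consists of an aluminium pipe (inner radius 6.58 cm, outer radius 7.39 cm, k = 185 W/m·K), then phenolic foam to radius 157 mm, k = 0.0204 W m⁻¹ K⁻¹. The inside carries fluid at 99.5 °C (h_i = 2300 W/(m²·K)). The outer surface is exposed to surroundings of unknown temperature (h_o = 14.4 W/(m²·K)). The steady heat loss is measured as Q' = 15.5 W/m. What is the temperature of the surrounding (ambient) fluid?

T_out = 7.27 °C

Series resistances:
  R'_conv,in = 1/(2πr h) = 1/(2π·0.0658·2300) = 0.001052 m·K/W
  R'_aluminium = ln(0.0739/0.0658)/(2πk) = 0.1161/(2π·185) = 9.987×10^-5 m·K/W
  R'_phenolic foam = ln(0.157/0.0739)/(2πk) = 0.7535/(2π·0.0204) = 5.879 m·K/W
  R'_conv,out = 1/(2πr h) = 1/(2π·0.157·14.4) = 0.07040 m·K/W
ΣR = 5.950 m·K/W
ΔT = Q'·ΣR = 15.5 × 5.950 = 92.23 K
Heat flows outward, so T_out = T_in − ΔT = 99.5 − 92.23 = 7.27 °C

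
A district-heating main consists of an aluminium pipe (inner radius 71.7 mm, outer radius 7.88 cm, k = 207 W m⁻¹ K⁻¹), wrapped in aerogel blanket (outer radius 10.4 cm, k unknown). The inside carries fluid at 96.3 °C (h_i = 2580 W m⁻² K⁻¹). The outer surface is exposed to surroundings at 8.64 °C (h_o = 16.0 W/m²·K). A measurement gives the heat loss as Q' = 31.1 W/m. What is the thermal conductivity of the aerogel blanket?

k = 0.0162 W/m·K

ΣR = ΔT/Q' = |96.3 − 8.64|/31.1 = 2.819 m·K/W
Known resistances:
  R'_conv,in = 1/(2πr h) = 1/(2π·0.0717·2580) = 8.604×10^-4 m·K/W
  R'_aluminium = ln(0.0788/0.0717)/(2πk) = 0.09442/(2π·207) = 7.260×10^-5 m·K/W
  R'_conv,out = 1/(2πr h) = 1/(2π·0.104·16.0) = 0.09565 m·K/W
R_aerogel blanket = ΣR − ΣR_known = 2.819 − 0.09658 = 2.722 m·K/W
ln(r₂/r₁)/(2πk) = 2.722 ⇒ k = 0.2775/(2π·2.722) = 0.0162 W/m·K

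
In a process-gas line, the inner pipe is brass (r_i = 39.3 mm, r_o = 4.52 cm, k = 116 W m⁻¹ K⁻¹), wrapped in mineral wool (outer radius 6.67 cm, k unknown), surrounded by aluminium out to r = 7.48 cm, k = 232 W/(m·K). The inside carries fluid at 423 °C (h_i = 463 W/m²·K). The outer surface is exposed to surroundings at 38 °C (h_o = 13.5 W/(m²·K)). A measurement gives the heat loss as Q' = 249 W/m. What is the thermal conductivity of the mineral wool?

ΣR = ΔT/Q' = |423 − 38|/249 = 1.546 m·K/W
Known resistances:
  R'_conv,in = 1/(2πr h) = 1/(2π·0.0393·463) = 0.008747 m·K/W
  R'_brass = ln(0.0452/0.0393)/(2πk) = 0.1399/(2π·116) = 1.919×10^-4 m·K/W
  R'_aluminium = ln(0.0748/0.0667)/(2πk) = 0.1146/(2π·232) = 7.863×10^-5 m·K/W
  R'_conv,out = 1/(2πr h) = 1/(2π·0.0748·13.5) = 0.1576 m·K/W
R_mineral wool = ΣR − ΣR_known = 1.546 − 0.1666 = 1.379 m·K/W
ln(r₂/r₁)/(2πk) = 1.379 ⇒ k = 0.3891/(2π·1.379) = 0.0449 W/m·K

k = 0.0449 W/m·K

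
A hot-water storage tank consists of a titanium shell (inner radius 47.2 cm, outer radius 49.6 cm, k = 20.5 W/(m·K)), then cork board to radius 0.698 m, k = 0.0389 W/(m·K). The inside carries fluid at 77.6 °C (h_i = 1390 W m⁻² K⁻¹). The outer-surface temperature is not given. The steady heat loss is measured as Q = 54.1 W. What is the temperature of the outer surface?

Sum the resistances:
  R_conv,in = 1/(4πr²h) = 1/(4π·0.472²·1390) = 2.570×10^-4 K/W
  R_titanium = (1/0.472 − 1/0.496)/(4πk) = 0.1025/(4π·20.5) = 3.979×10^-4 K/W
  R_cork board = (1/0.496 − 1/0.698)/(4πk) = 0.5835/(4π·0.0389) = 1.194 K/W
ΣR = 1.194 K/W
ΔT = Q·ΣR = 54.1 × 1.194 = 64.60 K
Heat flows outward, so T_out = T_in − ΔT = 77.6 − 64.60 = 13.0 °C

T_out = 13.0 °C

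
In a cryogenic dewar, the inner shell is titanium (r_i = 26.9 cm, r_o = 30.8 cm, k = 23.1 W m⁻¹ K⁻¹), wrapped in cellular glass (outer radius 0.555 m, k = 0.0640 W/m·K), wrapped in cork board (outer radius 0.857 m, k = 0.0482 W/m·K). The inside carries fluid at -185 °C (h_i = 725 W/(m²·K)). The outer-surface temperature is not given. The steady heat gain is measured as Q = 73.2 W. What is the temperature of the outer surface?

T_out = 23.5 °C

Sum the resistances:
  R_conv,in = 1/(4πr²h) = 1/(4π·0.269²·725) = 0.001517 K/W
  R_titanium = (1/0.269 − 1/0.308)/(4πk) = 0.4707/(4π·23.1) = 0.001622 K/W
  R_cellular glass = (1/0.308 − 1/0.555)/(4πk) = 1.445/(4π·0.0640) = 1.797 K/W
  R_cork board = (1/0.555 − 1/0.857)/(4πk) = 0.6349/(4π·0.0482) = 1.048 K/W
ΣR = 2.848 K/W
ΔT = Q·ΣR = 73.2 × 2.848 = 208.5 K
Heat flows inward, so T_out = T_in + ΔT = -185 + 208.5 = 23.5 °C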